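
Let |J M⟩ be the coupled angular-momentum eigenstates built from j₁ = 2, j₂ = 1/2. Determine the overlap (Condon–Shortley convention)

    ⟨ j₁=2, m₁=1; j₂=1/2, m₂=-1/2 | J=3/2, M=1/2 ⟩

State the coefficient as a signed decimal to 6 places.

√[4·1!3!0!/5! · 3!1!0!1!2!1!] = √(12/5)
  +(−1)^0/∏(0,1,1,0,2,0)! = 1/2  (running 1/2)
⟨..|..⟩ = √(12/5)·(1/2) = +0.774597

+0.774597  (= +√(3/5))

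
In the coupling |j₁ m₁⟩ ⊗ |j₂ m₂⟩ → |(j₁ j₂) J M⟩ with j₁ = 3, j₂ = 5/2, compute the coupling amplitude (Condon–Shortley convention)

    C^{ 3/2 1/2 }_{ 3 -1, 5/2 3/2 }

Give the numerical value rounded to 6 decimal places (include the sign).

√[4·4!2!1!/8! · 2!4!4!1!2!1!] = √(384/35)
  +(−1)^3/∏(3,1,1,1,1,0)! = -1/6  (running -1/6)
  +(−1)^4/∏(4,0,0,0,2,1)! = 1/48  (running -7/48)
⟨..|..⟩ = √(384/35)·(-7/48) = -0.483046

−√(7/30) ≈ -0.483046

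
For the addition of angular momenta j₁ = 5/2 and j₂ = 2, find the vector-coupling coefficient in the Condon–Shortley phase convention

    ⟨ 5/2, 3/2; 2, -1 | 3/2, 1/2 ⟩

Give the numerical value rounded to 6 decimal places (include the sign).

-0.138013

triangle: 3!·2!·1!/7! = 12/5040
(j±m)!: 4!·1!·1!·3!·2!·1! = 288
prefactor² = (2J+1)·Δ·N² = 96/35
  k=0: +1/(0!·3!·1!·1!·1!·0!) = 1/6
  k=1: −1/(1!·2!·0!·0!·2!·1!) = -1/4
Σ = -1/12  ⇒  CG² = 96/35·(-1/12)² = 2/105
CG = −√(2/105) = -0.138013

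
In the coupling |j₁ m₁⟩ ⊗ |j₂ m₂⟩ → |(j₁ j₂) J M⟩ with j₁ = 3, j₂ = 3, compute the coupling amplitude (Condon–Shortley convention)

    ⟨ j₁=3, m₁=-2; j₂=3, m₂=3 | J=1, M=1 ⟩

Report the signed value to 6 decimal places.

-0.327327  (= −√(3/28))

√[3·5!1!1!/8! · 1!5!6!0!2!0!] = √(10800/7)
  +(−1)^5/∏(5,0,0,1,1,0)! = -1/120  (running -1/120)
⟨..|..⟩ = √(10800/7)·(-1/120) = -0.327327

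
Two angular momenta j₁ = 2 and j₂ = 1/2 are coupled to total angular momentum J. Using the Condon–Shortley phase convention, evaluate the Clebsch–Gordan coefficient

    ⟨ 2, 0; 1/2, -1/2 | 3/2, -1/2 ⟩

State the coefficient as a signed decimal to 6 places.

j₁+j₂−J=1  J+j₁−j₂=3  J−j₁+j₂=0  j₁+j₂+J+1=5
(j₁±m₁, j₂±m₂, J±M) = (2,2,0,1,1,2)
P² = 8/5
sum k=0..0:
  [0] +1/2 = 1/2
S = 1/2
C² = P²·S² = 2/5 ; C = +0.632456

+√(2/5) = +0.632456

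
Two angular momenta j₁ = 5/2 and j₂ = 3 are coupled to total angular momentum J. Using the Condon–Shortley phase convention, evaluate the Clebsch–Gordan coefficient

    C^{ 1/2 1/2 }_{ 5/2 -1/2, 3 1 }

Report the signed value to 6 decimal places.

-0.436436  (= −√(4/21))

√[2·5!0!1!/7! · 2!3!4!2!1!0!] = √(192/7)
  +(−1)^3/∏(3,2,0,1,0,0)! = -1/12  (running -1/12)
⟨..|..⟩ = √(192/7)·(-1/12) = -0.436436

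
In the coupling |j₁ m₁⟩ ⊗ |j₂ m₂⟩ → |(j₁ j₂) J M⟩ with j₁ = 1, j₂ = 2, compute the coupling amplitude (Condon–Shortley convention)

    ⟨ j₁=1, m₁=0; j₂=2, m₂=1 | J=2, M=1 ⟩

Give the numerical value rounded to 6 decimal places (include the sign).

−√(1/6) ≈ -0.408248

triangle: 1!×1!×3!/6! = 6/720
(j±m)!: 1!×1!×3!×1!×3!×1! = 36
prefactor² = (2J+1)×Δ×N² = 3/2
  k=0: +1/(0!×1!×1!×3!×0!×0!) = 1/6
  k=1: −1/(1!×0!×0!×2!×1!×1!) = -1/2
Σ = -1/3  ⇒  CG² = 3/2×(-1/3)² = 1/6
CG = −√(1/6) = -0.408248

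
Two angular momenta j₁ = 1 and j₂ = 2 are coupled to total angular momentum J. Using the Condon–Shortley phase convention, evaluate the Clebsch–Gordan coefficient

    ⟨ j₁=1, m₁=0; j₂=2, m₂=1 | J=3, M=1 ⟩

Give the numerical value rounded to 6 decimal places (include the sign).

+√(8/15) ≈ +0.730297

triangle: 0!×2!×4!/7! = 48/5040
(j±m)!: 1!×1!×3!×1!×4!×2! = 288
prefactor² = (2J+1)×Δ×N² = 96/5
  k=0: +1/(0!×0!×1!×3!×1!×1!) = 1/6
Σ = 1/6  ⇒  CG² = 96/5×1/6² = 8/15
CG = +√(8/15) = +0.730297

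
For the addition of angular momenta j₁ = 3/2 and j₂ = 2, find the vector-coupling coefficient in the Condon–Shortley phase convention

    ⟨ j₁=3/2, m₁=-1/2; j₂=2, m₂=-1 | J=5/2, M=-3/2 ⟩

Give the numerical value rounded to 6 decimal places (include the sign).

√[6·1!2!3!/7! · 1!2!1!3!1!4!] = √(144/35)
  +(−1)^0/∏(0,1,2,1,0,2)! = 1/4  (running 1/4)
  +(−1)^1/∏(1,0,1,0,1,3)! = -1/6  (running 1/12)
⟨..|..⟩ = √(144/35)·(1/12) = +0.169031

+0.169031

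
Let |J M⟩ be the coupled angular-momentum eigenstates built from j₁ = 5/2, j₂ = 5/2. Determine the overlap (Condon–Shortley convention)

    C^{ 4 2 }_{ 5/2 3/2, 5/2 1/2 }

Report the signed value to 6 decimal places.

+0.422577  (= +√(5/28))

triangle: 1!×4!×4!/10! = 576/3628800
(j±m)!: 4!×1!×3!×2!×6!×2! = 414720
prefactor² = (2J+1)×Δ×N² = 20736/35
  k=0: +1/(0!×1!×1!×3!×3!×1!) = 1/36
  k=1: −1/(1!×0!×0!×2!×4!×2!) = -1/96
Σ = 5/288  ⇒  CG² = 20736/35×5/288² = 5/28
CG = +√(5/28) = +0.422577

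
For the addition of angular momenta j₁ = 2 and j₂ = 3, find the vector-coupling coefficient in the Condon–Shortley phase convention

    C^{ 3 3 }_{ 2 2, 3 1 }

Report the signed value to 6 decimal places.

√[7·2!2!4!/9! · 4!0!4!2!6!0!] = √(1536)
  +(−1)^0/∏(0,2,0,4,2,0)! = 1/96  (running 1/96)
⟨..|..⟩ = √(1536)·(1/96) = +0.408248

+0.408248  (= +√(1/6))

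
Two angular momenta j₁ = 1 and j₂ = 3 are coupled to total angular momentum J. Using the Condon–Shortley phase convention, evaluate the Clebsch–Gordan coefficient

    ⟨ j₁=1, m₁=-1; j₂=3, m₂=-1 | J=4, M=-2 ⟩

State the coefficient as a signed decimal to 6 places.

+√(15/28) = +0.731925

√[9·0!2!6!/9! · 0!2!2!4!2!6!] = √(34560/7)
  +(−1)^0/∏(0,0,2,2,0,4)! = 1/96  (running 1/96)
⟨..|..⟩ = √(34560/7)·(1/96) = +0.731925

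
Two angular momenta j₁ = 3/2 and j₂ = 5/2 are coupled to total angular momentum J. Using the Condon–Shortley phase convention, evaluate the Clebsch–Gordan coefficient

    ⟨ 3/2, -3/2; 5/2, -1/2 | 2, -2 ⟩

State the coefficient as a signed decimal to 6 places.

triangle: 2!*1!*3!/7! = 12/5040
(j±m)!: 0!*3!*2!*3!*0!*4! = 1728
prefactor² = (2J+1)*Δ*N² = 144/7
  k=2: +1/(2!*0!*1!*0!*0!*3!) = 1/12
Σ = 1/12  ⇒  CG² = 144/7*1/12² = 1/7
CG = +√(1/7) = +0.377964

+√(1/7) ≈ +0.377964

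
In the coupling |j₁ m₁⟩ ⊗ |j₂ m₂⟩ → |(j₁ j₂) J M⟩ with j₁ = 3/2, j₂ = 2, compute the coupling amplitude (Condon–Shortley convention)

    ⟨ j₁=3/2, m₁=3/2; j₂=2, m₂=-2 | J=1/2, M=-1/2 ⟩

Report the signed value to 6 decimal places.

j₁+j₂−J=3  J+j₁−j₂=0  J−j₁+j₂=1  j₁+j₂+J+1=5
(j₁±m₁, j₂±m₂, J±M) = (3,0,0,4,0,1)
P² = 72/5
sum k=0..0:
  [0] +1/6 = 1/6
S = 1/6
C² = P²·S² = 2/5 ; C = +0.632456

+0.632456  (= +√(2/5))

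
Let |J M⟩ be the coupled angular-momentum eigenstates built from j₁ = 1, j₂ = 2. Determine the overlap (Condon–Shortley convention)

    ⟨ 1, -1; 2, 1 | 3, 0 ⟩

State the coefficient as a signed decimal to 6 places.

+0.447214  (= +√(1/5))

√[7·0!2!4!/7! · 0!2!3!1!3!3!] = √(144/5)
  +(−1)^0/∏(0,0,2,3,0,1)! = 1/12  (running 1/12)
⟨..|..⟩ = √(144/5)·(1/12) = +0.447214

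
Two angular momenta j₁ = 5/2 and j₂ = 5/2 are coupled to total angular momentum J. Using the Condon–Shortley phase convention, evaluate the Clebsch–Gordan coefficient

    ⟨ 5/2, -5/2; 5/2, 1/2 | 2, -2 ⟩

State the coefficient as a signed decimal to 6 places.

-0.422577  (= −√(5/28))

√[5·3!2!2!/8! · 0!5!3!2!0!4!] = √(720/7)
  +(−1)^3/∏(3,0,2,0,0,2)! = -1/24  (running -1/24)
⟨..|..⟩ = √(720/7)·(-1/24) = -0.422577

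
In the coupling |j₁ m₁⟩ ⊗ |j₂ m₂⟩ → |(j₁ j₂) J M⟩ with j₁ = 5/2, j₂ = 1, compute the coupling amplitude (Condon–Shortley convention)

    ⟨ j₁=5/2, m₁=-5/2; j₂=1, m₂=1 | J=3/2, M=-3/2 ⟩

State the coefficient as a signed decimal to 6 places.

+√(2/3) = +0.816497

triangle: 2!·3!·0!/6! = 12/720
(j±m)!: 0!·5!·2!·0!·0!·3! = 1440
prefactor² = (2J+1)·Δ·N² = 96
  k=2: +1/(2!·0!·3!·0!·0!·0!) = 1/12
Σ = 1/12  ⇒  CG² = 96·1/12² = 2/3
CG = +√(2/3) = +0.816497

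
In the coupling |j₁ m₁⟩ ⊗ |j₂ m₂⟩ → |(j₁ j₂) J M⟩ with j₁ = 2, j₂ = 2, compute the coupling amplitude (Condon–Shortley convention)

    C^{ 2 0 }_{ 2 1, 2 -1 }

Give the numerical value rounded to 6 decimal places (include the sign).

j₁+j₂−J=2  J+j₁−j₂=2  J−j₁+j₂=2  j₁+j₂+J+1=7
(j₁±m₁, j₂±m₂, J±M) = (3,1,1,3,2,2)
P² = 8/7
sum k=0..1:
  [0] +1/2 = 1/2
  [1] −1/4 = -1/4
S = 1/4
C² = P²·S² = 1/14 ; C = +0.267261

+√(1/14) = +0.267261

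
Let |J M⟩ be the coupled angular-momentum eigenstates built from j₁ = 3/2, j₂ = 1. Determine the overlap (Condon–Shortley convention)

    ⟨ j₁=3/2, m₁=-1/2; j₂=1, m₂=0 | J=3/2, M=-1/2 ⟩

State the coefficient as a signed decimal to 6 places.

−√(1/15) = -0.258199

j₁+j₂−J=1  J+j₁−j₂=2  J−j₁+j₂=1  j₁+j₂+J+1=5
(j₁±m₁, j₂±m₂, J±M) = (1,2,1,1,1,2)
P² = 4/15
sum k=0..1:
  [0] +1/2 = 1/2
  [1] −1/1 = -1
S = -1/2
C² = P²·S² = 1/15 ; C = -0.258199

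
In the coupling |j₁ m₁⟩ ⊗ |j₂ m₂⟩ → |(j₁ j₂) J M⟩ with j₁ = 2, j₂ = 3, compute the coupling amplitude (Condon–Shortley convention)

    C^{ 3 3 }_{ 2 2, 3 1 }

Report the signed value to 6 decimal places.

+√(1/6) ≈ +0.408248

triangle: 2!*2!*4!/9! = 96/362880
(j±m)!: 4!*0!*4!*2!*6!*0! = 829440
prefactor² = (2J+1)*Δ*N² = 1536
  k=0: +1/(0!*2!*0!*4!*2!*0!) = 1/96
Σ = 1/96  ⇒  CG² = 1536*1/96² = 1/6
CG = +√(1/6) = +0.408248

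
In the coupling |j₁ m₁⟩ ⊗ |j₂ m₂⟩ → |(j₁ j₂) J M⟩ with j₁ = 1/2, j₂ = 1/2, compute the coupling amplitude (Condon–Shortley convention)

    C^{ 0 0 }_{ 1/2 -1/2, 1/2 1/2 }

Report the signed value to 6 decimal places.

triangle: 1!×0!×0!/2! = 1/2
(j±m)!: 0!×1!×1!×0!×0!×0! = 1
prefactor² = (2J+1)×Δ×N² = 1/2
  k=1: −1/(1!×0!×0!×0!×0!×0!) = -1
Σ = -1  ⇒  CG² = 1/2×(-1)² = 1/2
CG = −√(1/2) = -0.707107

−√(1/2) ≈ -0.707107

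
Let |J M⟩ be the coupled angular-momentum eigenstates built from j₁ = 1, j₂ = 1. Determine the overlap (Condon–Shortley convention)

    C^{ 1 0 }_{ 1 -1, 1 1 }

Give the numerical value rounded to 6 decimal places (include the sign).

-0.707107  (= −√(1/2))

triangle: 1!×1!×1!/4! = 1/24
(j±m)!: 0!×2!×2!×0!×1!×1! = 4
prefactor² = (2J+1)×Δ×N² = 1/2
  k=1: −1/(1!×0!×1!×1!×0!×0!) = -1
Σ = -1  ⇒  CG² = 1/2×(-1)² = 1/2
CG = −√(1/2) = -0.707107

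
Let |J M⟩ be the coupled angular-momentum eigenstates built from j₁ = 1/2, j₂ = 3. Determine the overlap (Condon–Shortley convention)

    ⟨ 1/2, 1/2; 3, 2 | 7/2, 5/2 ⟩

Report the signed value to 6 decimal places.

√[8·0!1!6!/8! · 1!0!5!1!6!1!] = √(86400/7)
  +(−1)^0/∏(0,0,0,5,1,1)! = 1/120  (running 1/120)
⟨..|..⟩ = √(86400/7)·(1/120) = +0.925820

+√(6/7) = +0.925820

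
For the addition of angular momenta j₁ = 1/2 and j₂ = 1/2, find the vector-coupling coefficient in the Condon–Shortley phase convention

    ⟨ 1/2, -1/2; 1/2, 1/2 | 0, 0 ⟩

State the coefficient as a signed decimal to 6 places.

√[1·1!0!0!/2! · 0!1!1!0!0!0!] = √(1/2)
  +(−1)^1/∏(1,0,0,0,0,0)! = -1  (running -1)
⟨..|..⟩ = √(1/2)·(-1) = -0.707107

-0.707107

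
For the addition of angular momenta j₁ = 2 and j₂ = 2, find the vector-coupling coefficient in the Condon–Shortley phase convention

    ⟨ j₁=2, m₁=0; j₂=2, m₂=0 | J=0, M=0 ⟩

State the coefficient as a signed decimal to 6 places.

j₁+j₂−J=4  J+j₁−j₂=0  J−j₁+j₂=0  j₁+j₂+J+1=5
(j₁±m₁, j₂±m₂, J±M) = (2,2,2,2,0,0)
P² = 16/5
sum k=2..2:
  [2] +1/4 = 1/4
S = 1/4
C² = P²·S² = 1/5 ; C = +0.447214

+0.447214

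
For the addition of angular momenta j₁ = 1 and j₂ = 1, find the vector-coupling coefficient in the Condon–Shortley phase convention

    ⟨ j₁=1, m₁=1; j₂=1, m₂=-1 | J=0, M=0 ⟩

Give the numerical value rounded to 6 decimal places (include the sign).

+√(1/3) = +0.577350

√[1·2!0!0!/3! · 2!0!0!2!0!0!] = √(4/3)
  +(−1)^0/∏(0,2,0,0,0,0)! = 1/2  (running 1/2)
⟨..|..⟩ = √(4/3)·(1/2) = +0.577350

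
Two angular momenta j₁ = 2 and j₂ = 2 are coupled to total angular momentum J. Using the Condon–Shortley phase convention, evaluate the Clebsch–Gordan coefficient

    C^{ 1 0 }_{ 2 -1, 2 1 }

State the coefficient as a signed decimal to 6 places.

+√(1/10) ≈ +0.316228

triangle: 3!*1!*1!/6! = 6/720
(j±m)!: 1!*3!*3!*1!*1!*1! = 36
prefactor² = (2J+1)*Δ*N² = 9/10
  k=2: +1/(2!*1!*1!*1!*0!*0!) = 1/2
  k=3: −1/(3!*0!*0!*0!*1!*1!) = -1/6
Σ = 1/3  ⇒  CG² = 9/10*1/3² = 1/10
CG = +√(1/10) = +0.316228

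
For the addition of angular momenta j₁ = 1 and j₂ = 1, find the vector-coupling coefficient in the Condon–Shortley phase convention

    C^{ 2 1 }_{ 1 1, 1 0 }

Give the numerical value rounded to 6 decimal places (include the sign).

+√(1/2) ≈ +0.707107

j₁+j₂−J=0  J+j₁−j₂=2  J−j₁+j₂=2  j₁+j₂+J+1=5
(j₁±m₁, j₂±m₂, J±M) = (2,0,1,1,3,1)
P² = 2
sum k=0..0:
  [0] +1/2 = 1/2
S = 1/2
C² = P²·S² = 1/2 ; C = +0.707107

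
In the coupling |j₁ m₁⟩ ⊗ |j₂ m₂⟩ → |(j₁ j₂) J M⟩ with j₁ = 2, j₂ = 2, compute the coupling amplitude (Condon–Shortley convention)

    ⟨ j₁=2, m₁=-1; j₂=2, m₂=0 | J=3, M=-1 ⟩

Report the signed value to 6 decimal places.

−√(1/5) ≈ -0.447214

√[7·1!3!3!/8! · 1!3!2!2!2!4!] = √(36/5)
  +(−1)^0/∏(0,1,3,2,0,1)! = 1/12  (running 1/12)
  +(−1)^1/∏(1,0,2,1,1,2)! = -1/4  (running -1/6)
⟨..|..⟩ = √(36/5)·(-1/6) = -0.447214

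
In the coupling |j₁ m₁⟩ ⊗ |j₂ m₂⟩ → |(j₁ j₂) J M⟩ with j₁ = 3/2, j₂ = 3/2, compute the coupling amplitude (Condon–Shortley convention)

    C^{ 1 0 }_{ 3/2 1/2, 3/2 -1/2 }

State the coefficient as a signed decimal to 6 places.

triangle: 2!×1!×1!/5! = 2/120
(j±m)!: 2!×1!×1!×2!×1!×1! = 4
prefactor² = (2J+1)×Δ×N² = 1/5
  k=0: +1/(0!×2!×1!×1!×0!×0!) = 1/2
  k=1: −1/(1!×1!×0!×0!×1!×1!) = -1
Σ = -1/2  ⇒  CG² = 1/5×(-1/2)² = 1/20
CG = −√(1/20) = -0.223607

−√(1/20) ≈ -0.223607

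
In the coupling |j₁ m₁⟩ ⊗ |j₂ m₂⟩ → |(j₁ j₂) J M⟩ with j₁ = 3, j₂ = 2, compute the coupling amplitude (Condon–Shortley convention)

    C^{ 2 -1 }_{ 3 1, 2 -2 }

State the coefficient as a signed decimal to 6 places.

triangle: 3!*3!*1!/8! = 36/40320
(j±m)!: 4!*2!*0!*4!*1!*3! = 6912
prefactor² = (2J+1)*Δ*N² = 216/7
  k=0: +1/(0!*3!*2!*0!*1!*1!) = 1/12
Σ = 1/12  ⇒  CG² = 216/7*1/12² = 3/14
CG = +√(3/14) = +0.462910

+√(3/14) ≈ +0.462910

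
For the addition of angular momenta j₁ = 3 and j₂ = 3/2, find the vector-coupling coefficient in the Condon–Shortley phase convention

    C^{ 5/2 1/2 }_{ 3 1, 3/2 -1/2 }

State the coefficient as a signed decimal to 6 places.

-0.119523  (= −√(1/70))

j₁+j₂−J=2  J+j₁−j₂=4  J−j₁+j₂=1  j₁+j₂+J+1=8
(j₁±m₁, j₂±m₂, J±M) = (4,2,1,2,3,2)
P² = 288/35
sum k=0..1:
  [0] +1/8 = 1/8
  [1] −1/6 = -1/6
S = -1/24
C² = P²·S² = 1/70 ; C = -0.119523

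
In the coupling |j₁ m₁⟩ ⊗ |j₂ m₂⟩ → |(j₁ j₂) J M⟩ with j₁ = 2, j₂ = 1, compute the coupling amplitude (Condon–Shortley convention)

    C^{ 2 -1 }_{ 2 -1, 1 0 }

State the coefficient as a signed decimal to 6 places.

-0.408248

j₁+j₂−J=1  J+j₁−j₂=3  J−j₁+j₂=1  j₁+j₂+J+1=6
(j₁±m₁, j₂±m₂, J±M) = (1,3,1,1,1,3)
P² = 3/2
sum k=0..1:
  [0] +1/6 = 1/6
  [1] −1/2 = -1/2
S = -1/3
C² = P²·S² = 1/6 ; C = -0.408248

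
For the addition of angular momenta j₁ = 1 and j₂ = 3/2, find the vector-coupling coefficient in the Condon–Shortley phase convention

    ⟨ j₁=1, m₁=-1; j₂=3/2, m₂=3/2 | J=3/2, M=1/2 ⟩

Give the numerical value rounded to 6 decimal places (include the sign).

−√(2/5) = -0.632456

j₁+j₂−J=1  J+j₁−j₂=1  J−j₁+j₂=2  j₁+j₂+J+1=5
(j₁±m₁, j₂±m₂, J±M) = (0,2,3,0,2,1)
P² = 8/5
sum k=1..1:
  [1] −1/2 = -1/2
S = -1/2
C² = P²·S² = 2/5 ; C = -0.632456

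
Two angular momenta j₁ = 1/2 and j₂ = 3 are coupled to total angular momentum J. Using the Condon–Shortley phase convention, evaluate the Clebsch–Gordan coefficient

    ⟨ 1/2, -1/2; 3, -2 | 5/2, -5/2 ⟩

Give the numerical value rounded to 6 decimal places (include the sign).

j₁+j₂−J=1  J+j₁−j₂=0  J−j₁+j₂=5  j₁+j₂+J+1=7
(j₁±m₁, j₂±m₂, J±M) = (0,1,1,5,0,5)
P² = 14400/7
sum k=1..1:
  [1] −1/120 = -1/120
S = -1/120
C² = P²·S² = 1/7 ; C = -0.377964

−√(1/7) ≈ -0.377964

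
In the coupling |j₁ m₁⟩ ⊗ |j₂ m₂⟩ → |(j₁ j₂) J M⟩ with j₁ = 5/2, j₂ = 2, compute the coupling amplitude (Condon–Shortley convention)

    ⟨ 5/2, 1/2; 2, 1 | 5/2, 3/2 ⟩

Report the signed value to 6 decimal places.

−√(6/35) ≈ -0.414039

√[6·2!3!2!/8! · 3!2!3!1!4!1!] = √(216/35)
  +(−1)^1/∏(1,1,1,2,2,0)! = -1/4  (running -1/4)
  +(−1)^2/∏(2,0,0,1,3,1)! = 1/12  (running -1/6)
⟨..|..⟩ = √(216/35)·(-1/6) = -0.414039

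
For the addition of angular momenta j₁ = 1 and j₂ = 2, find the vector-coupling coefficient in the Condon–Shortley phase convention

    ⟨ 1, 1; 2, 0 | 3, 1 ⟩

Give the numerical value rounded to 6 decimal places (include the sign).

+0.632456

triangle: 0!×2!×4!/7! = 48/5040
(j±m)!: 2!×0!×2!×2!×4!×2! = 384
prefactor² = (2J+1)×Δ×N² = 128/5
  k=0: +1/(0!×0!×0!×2!×2!×2!) = 1/8
Σ = 1/8  ⇒  CG² = 128/5×1/8² = 2/5
CG = +√(2/5) = +0.632456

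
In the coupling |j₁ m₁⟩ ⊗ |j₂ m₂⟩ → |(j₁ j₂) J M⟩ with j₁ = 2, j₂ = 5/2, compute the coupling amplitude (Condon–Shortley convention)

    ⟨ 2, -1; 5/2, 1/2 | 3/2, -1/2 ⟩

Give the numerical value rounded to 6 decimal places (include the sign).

+√(5/21) ≈ +0.487950

j₁+j₂−J=3  J+j₁−j₂=1  J−j₁+j₂=2  j₁+j₂+J+1=7
(j₁±m₁, j₂±m₂, J±M) = (1,3,3,2,1,2)
P² = 48/35
sum k=2..3:
  [2] +1/2 = 1/2
  [3] −1/12 = -1/12
S = 5/12
C² = P²·S² = 5/21 ; C = +0.487950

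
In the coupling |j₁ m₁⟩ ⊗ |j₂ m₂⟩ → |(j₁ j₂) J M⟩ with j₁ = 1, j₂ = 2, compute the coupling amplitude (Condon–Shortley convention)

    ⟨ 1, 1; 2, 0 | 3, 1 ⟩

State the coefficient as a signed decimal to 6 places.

triangle: 0!·2!·4!/7! = 48/5040
(j±m)!: 2!·0!·2!·2!·4!·2! = 384
prefactor² = (2J+1)·Δ·N² = 128/5
  k=0: +1/(0!·0!·0!·2!·2!·2!) = 1/8
Σ = 1/8  ⇒  CG² = 128/5·1/8² = 2/5
CG = +√(2/5) = +0.632456

+0.632456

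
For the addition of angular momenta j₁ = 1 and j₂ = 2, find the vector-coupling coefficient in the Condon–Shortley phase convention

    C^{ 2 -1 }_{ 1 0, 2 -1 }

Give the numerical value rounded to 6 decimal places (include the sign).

j₁+j₂−J=1  J+j₁−j₂=1  J−j₁+j₂=3  j₁+j₂+J+1=6
(j₁±m₁, j₂±m₂, J±M) = (1,1,1,3,1,3)
P² = 3/2
sum k=0..1:
  [0] +1/2 = 1/2
  [1] −1/6 = -1/6
S = 1/3
C² = P²·S² = 1/6 ; C = +0.408248

+0.408248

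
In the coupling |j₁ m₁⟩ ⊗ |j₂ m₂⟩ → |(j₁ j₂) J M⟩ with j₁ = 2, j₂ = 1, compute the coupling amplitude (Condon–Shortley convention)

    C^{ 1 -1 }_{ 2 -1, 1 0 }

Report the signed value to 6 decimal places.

j₁+j₂−J=2  J+j₁−j₂=2  J−j₁+j₂=0  j₁+j₂+J+1=5
(j₁±m₁, j₂±m₂, J±M) = (1,3,1,1,0,2)
P² = 6/5
sum k=1..1:
  [1] −1/2 = -1/2
S = -1/2
C² = P²·S² = 3/10 ; C = -0.547723

−√(3/10) = -0.547723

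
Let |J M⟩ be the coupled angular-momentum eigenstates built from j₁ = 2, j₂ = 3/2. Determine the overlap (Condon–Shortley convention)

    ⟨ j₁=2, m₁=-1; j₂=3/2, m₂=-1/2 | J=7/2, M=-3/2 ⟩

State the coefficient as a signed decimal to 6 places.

j₁+j₂−J=0  J+j₁−j₂=4  J−j₁+j₂=3  j₁+j₂+J+1=8
(j₁±m₁, j₂±m₂, J±M) = (1,3,1,2,2,5)
P² = 576/7
sum k=0..0:
  [0] +1/12 = 1/12
S = 1/12
C² = P²·S² = 4/7 ; C = +0.755929

+√(4/7) ≈ +0.755929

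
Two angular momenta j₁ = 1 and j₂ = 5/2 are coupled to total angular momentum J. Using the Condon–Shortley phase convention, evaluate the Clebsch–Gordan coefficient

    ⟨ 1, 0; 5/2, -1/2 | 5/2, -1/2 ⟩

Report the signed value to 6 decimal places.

j₁+j₂−J=1  J+j₁−j₂=1  J−j₁+j₂=4  j₁+j₂+J+1=7
(j₁±m₁, j₂±m₂, J±M) = (1,1,2,3,2,3)
P² = 144/35
sum k=0..1:
  [0] +1/4 = 1/4
  [1] −1/6 = -1/6
S = 1/12
C² = P²·S² = 1/35 ; C = +0.169031

+0.169031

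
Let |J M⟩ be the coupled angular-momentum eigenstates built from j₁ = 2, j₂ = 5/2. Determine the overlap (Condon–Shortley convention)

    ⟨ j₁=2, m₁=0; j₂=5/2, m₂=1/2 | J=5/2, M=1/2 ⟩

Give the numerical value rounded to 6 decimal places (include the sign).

−√(8/35) = -0.478091

triangle: 2!*2!*3!/8! = 24/40320
(j±m)!: 2!*2!*3!*2!*3!*2! = 576
prefactor² = (2J+1)*Δ*N² = 72/35
  k=0: +1/(0!*2!*2!*3!*0!*0!) = 1/24
  k=1: −1/(1!*1!*1!*2!*1!*1!) = -1/2
  k=2: +1/(2!*0!*0!*1!*2!*2!) = 1/8
Σ = -1/3  ⇒  CG² = 72/35*(-1/3)² = 8/35
CG = −√(8/35) = -0.478091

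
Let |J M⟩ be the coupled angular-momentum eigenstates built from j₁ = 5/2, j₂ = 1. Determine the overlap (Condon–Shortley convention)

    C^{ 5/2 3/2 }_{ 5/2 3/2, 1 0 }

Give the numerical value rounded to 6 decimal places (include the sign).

j₁+j₂−J=1  J+j₁−j₂=4  J−j₁+j₂=1  j₁+j₂+J+1=7
(j₁±m₁, j₂±m₂, J±M) = (4,1,1,1,4,1)
P² = 576/35
sum k=0..1:
  [0] +1/6 = 1/6
  [1] −1/24 = -1/24
S = 1/8
C² = P²·S² = 9/35 ; C = +0.507093

+0.507093  (= +√(9/35))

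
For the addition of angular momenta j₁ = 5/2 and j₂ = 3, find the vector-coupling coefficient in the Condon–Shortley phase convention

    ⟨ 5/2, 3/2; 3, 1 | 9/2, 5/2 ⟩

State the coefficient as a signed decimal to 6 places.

√[10·1!4!5!/11! · 4!1!4!2!7!2!] = √(92160/11)
  +(−1)^0/∏(0,1,1,4,3,1)! = 1/144  (running 1/144)
  +(−1)^1/∏(1,0,0,3,4,2)! = -1/288  (running 1/288)
⟨..|..⟩ = √(92160/11)·(1/288) = +0.317821

+0.317821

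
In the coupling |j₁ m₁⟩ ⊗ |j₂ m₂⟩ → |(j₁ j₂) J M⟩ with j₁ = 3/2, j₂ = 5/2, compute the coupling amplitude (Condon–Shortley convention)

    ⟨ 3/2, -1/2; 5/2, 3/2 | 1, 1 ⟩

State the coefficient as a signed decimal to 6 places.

+√(3/10) = +0.547723

triangle: 3!*0!*2!/6! = 12/720
(j±m)!: 1!*2!*4!*1!*2!*0! = 96
prefactor² = (2J+1)*Δ*N² = 24/5
  k=2: +1/(2!*1!*0!*2!*0!*0!) = 1/4
Σ = 1/4  ⇒  CG² = 24/5*1/4² = 3/10
CG = +√(3/10) = +0.547723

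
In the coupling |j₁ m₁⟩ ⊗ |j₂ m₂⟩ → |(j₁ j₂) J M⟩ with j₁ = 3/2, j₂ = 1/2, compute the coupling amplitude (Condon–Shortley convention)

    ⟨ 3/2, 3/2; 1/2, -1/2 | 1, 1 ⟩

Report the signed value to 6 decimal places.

triangle: 1!·2!·0!/4! = 2/24
(j±m)!: 3!·0!·0!·1!·2!·0! = 12
prefactor² = (2J+1)·Δ·N² = 3
  k=0: +1/(0!·1!·0!·0!·2!·0!) = 1/2
Σ = 1/2  ⇒  CG² = 3·1/2² = 3/4
CG = +√(3/4) = +0.866025

+√(3/4) = +0.866025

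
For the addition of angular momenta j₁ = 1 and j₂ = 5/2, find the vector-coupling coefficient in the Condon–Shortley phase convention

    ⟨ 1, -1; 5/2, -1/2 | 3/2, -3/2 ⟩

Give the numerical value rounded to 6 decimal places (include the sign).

triangle: 2!×0!×3!/6! = 12/720
(j±m)!: 0!×2!×2!×3!×0!×3! = 144
prefactor² = (2J+1)×Δ×N² = 48/5
  k=2: +1/(2!×0!×0!×0!×0!×3!) = 1/12
Σ = 1/12  ⇒  CG² = 48/5×1/12² = 1/15
CG = +√(1/15) = +0.258199

+0.258199  (= +√(1/15))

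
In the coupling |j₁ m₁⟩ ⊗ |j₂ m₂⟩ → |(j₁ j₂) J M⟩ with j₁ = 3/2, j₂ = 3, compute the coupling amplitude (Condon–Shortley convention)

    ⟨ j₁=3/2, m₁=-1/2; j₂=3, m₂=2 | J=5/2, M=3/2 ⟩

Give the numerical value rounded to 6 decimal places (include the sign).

+√(1/14) ≈ +0.267261

j₁+j₂−J=2  J+j₁−j₂=1  J−j₁+j₂=4  j₁+j₂+J+1=8
(j₁±m₁, j₂±m₂, J±M) = (1,2,5,1,4,1)
P² = 288/7
sum k=1..2:
  [1] −1/24 = -1/24
  [2] +1/12 = 1/12
S = 1/24
C² = P²·S² = 1/14 ; C = +0.267261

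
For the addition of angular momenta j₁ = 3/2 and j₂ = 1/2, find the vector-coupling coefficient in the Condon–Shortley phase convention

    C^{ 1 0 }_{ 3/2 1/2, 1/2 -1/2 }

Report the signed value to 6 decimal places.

√[3·1!2!0!/4! · 2!1!0!1!1!1!] = √(1/2)
  +(−1)^0/∏(0,1,1,0,1,0)! = 1  (running 1)
⟨..|..⟩ = √(1/2)·(1) = +0.707107

+0.707107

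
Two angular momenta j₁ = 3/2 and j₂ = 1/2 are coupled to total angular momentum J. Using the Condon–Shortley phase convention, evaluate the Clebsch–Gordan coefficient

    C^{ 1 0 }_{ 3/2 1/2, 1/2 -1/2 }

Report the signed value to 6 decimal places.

triangle: 1!×2!×0!/4! = 2/24
(j±m)!: 2!×1!×0!×1!×1!×1! = 2
prefactor² = (2J+1)×Δ×N² = 1/2
  k=0: +1/(0!×1!×1!×0!×1!×0!) = 1
Σ = 1  ⇒  CG² = 1/2×1² = 1/2
CG = +√(1/2) = +0.707107

+0.707107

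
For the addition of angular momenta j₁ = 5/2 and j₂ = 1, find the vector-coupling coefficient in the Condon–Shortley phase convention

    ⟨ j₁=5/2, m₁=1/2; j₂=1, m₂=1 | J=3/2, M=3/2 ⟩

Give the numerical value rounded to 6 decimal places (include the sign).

triangle: 2!·3!·0!/6! = 12/720
(j±m)!: 3!·2!·2!·0!·3!·0! = 144
prefactor² = (2J+1)·Δ·N² = 48/5
  k=2: +1/(2!·0!·0!·0!·3!·0!) = 1/12
Σ = 1/12  ⇒  CG² = 48/5·1/12² = 1/15
CG = +√(1/15) = +0.258199

+√(1/15) ≈ +0.258199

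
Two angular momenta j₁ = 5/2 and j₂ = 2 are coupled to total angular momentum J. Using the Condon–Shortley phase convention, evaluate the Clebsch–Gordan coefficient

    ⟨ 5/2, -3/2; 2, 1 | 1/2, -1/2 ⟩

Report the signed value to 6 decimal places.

−√(4/15) ≈ -0.516398

√[2·4!1!0!/6! · 1!4!3!1!0!1!] = √(48/5)
  +(−1)^3/∏(3,1,1,0,0,0)! = -1/6  (running -1/6)
⟨..|..⟩ = √(48/5)·(-1/6) = -0.516398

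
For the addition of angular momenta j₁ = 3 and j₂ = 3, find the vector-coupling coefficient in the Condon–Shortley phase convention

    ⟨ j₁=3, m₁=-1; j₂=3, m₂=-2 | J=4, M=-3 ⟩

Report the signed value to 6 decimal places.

-0.301511

j₁+j₂−J=2  J+j₁−j₂=4  J−j₁+j₂=4  j₁+j₂+J+1=11
(j₁±m₁, j₂±m₂, J±M) = (2,4,1,5,1,7)
P² = 82944/11
sum k=0..1:
  [0] +1/288 = 1/288
  [1] −1/144 = -1/144
S = -1/288
C² = P²·S² = 1/11 ; C = -0.301511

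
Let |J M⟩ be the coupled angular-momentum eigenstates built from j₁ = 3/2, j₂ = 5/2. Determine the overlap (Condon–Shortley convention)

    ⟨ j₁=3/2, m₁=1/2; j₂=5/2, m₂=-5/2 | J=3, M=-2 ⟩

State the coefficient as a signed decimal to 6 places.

√[7·1!2!4!/8! · 2!1!0!5!1!5!] = √(240)
  +(−1)^0/∏(0,1,1,0,1,4)! = 1/24  (running 1/24)
⟨..|..⟩ = √(240)·(1/24) = +0.645497

+0.645497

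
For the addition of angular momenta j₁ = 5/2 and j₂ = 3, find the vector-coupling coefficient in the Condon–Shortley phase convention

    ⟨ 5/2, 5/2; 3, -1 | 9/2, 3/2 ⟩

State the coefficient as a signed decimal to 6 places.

triangle: 1!×4!×5!/11! = 2880/39916800
(j±m)!: 5!×0!×2!×4!×6!×3! = 24883200
prefactor² = (2J+1)×Δ×N² = 1382400/77
  k=0: +1/(0!×1!×0!×2!×4!×3!) = 1/288
Σ = 1/288  ⇒  CG² = 1382400/77×1/288² = 50/231
CG = +√(50/231) = +0.465242

+√(50/231) = +0.465242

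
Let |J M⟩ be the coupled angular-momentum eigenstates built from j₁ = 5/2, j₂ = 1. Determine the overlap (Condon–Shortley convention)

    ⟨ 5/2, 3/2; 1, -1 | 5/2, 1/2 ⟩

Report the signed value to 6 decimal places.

j₁+j₂−J=1  J+j₁−j₂=4  J−j₁+j₂=1  j₁+j₂+J+1=7
(j₁±m₁, j₂±m₂, J±M) = (4,1,0,2,3,2)
P² = 576/35
sum k=0..0:
  [0] +1/6 = 1/6
S = 1/6
C² = P²·S² = 16/35 ; C = +0.676123

+√(16/35) ≈ +0.676123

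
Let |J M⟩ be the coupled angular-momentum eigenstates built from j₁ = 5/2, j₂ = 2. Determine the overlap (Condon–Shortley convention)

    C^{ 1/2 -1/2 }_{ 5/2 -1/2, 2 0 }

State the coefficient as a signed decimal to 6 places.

+√(1/5) = +0.447214

triangle: 4!·1!·0!/6! = 24/720
(j±m)!: 2!·3!·2!·2!·0!·1! = 48
prefactor² = (2J+1)·Δ·N² = 16/5
  k=2: +1/(2!·2!·1!·0!·0!·0!) = 1/4
Σ = 1/4  ⇒  CG² = 16/5·1/4² = 1/5
CG = +√(1/5) = +0.447214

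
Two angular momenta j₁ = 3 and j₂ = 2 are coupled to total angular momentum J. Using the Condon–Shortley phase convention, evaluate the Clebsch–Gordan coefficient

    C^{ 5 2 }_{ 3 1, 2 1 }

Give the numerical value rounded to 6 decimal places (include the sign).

+0.707107  (= +√(1/2))

triangle: 0!×6!×4!/11! = 17280/39916800
(j±m)!: 4!×2!×3!×1!×7!×3! = 8709120
prefactor² = (2J+1)×Δ×N² = 41472
  k=0: +1/(0!×0!×2!×3!×4!×1!) = 1/288
Σ = 1/288  ⇒  CG² = 41472×1/288² = 1/2
CG = +√(1/2) = +0.707107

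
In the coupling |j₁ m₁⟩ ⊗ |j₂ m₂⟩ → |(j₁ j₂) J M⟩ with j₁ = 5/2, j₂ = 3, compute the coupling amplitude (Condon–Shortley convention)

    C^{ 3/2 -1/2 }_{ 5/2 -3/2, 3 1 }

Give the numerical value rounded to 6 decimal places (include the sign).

−√(7/30) ≈ -0.483046

triangle: 4!·1!·2!/8! = 48/40320
(j±m)!: 1!·4!·4!·2!·1!·2! = 2304
prefactor² = (2J+1)·Δ·N² = 384/35
  k=3: −1/(3!·1!·1!·1!·0!·1!) = -1/6
  k=4: +1/(4!·0!·0!·0!·1!·2!) = 1/48
Σ = -7/48  ⇒  CG² = 384/35·(-7/48)² = 7/30
CG = −√(7/30) = -0.483046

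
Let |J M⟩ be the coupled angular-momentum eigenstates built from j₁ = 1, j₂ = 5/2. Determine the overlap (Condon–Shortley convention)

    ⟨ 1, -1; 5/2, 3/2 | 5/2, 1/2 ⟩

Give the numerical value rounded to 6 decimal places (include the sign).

-0.676123

triangle: 1!·1!·4!/7! = 24/5040
(j±m)!: 0!·2!·4!·1!·3!·2! = 576
prefactor² = (2J+1)·Δ·N² = 576/35
  k=1: −1/(1!·0!·1!·3!·0!·1!) = -1/6
Σ = -1/6  ⇒  CG² = 576/35·(-1/6)² = 16/35
CG = −√(16/35) = -0.676123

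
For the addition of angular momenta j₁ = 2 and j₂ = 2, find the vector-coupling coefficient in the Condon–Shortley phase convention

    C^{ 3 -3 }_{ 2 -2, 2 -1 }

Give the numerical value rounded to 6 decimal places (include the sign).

j₁+j₂−J=1  J+j₁−j₂=3  J−j₁+j₂=3  j₁+j₂+J+1=8
(j₁±m₁, j₂±m₂, J±M) = (0,4,1,3,0,6)
P² = 648
sum k=1..1:
  [1] −1/36 = -1/36
S = -1/36
C² = P²·S² = 1/2 ; C = -0.707107

-0.707107  (= −√(1/2))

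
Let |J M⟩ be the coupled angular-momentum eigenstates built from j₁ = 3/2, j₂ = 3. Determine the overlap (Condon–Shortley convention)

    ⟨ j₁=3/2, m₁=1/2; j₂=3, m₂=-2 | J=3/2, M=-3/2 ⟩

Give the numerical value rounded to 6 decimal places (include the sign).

−√(2/7) = -0.534522

triangle: 3!×0!×3!/7! = 36/5040
(j±m)!: 2!×1!×1!×5!×0!×3! = 1440
prefactor² = (2J+1)×Δ×N² = 288/7
  k=1: −1/(1!×2!×0!×0!×0!×3!) = -1/12
Σ = -1/12  ⇒  CG² = 288/7×(-1/12)² = 2/7
CG = −√(2/7) = -0.534522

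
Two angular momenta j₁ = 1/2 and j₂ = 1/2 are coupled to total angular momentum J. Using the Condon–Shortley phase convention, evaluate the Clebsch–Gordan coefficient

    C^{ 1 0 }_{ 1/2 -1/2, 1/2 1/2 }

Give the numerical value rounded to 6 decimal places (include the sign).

triangle: 0!·1!·1!/3! = 1/6
(j±m)!: 0!·1!·1!·0!·1!·1! = 1
prefactor² = (2J+1)·Δ·N² = 1/2
  k=0: +1/(0!·0!·1!·1!·0!·0!) = 1
Σ = 1  ⇒  CG² = 1/2·1² = 1/2
CG = +√(1/2) = +0.707107

+√(1/2) ≈ +0.707107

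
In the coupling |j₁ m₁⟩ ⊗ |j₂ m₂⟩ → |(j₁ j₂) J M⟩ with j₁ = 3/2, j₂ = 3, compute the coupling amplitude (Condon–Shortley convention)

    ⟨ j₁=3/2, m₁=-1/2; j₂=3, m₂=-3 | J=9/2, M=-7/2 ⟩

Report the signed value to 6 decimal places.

+0.577350  (= +√(1/3))

triangle: 0!*3!*6!/10! = 4320/3628800
(j±m)!: 1!*2!*0!*6!*1!*8! = 58060800
prefactor² = (2J+1)*Δ*N² = 691200
  k=0: +1/(0!*0!*2!*0!*1!*6!) = 1/1440
Σ = 1/1440  ⇒  CG² = 691200*1/1440² = 1/3
CG = +√(1/3) = +0.577350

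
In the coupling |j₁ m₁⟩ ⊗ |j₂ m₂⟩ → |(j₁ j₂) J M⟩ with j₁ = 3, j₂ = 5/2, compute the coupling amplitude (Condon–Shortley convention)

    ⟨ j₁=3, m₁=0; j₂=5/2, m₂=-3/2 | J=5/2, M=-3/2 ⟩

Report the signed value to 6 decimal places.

-0.483046

√[6·3!3!2!/9! · 3!3!1!4!1!4!] = √(864/35)
  +(−1)^0/∏(0,3,3,1,0,1)! = 1/36  (running 1/36)
  +(−1)^1/∏(1,2,2,0,1,2)! = -1/8  (running -7/72)
⟨..|..⟩ = √(864/35)·(-7/72) = -0.483046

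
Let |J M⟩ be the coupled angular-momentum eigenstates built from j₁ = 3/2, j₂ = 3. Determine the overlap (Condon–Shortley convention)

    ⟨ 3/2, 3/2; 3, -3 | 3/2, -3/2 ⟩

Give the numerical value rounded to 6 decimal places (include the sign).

triangle: 3!*0!*3!/7! = 36/5040
(j±m)!: 3!*0!*0!*6!*0!*3! = 25920
prefactor² = (2J+1)*Δ*N² = 5184/7
  k=0: +1/(0!*3!*0!*0!*0!*3!) = 1/36
Σ = 1/36  ⇒  CG² = 5184/7*1/36² = 4/7
CG = +√(4/7) = +0.755929

+√(4/7) = +0.755929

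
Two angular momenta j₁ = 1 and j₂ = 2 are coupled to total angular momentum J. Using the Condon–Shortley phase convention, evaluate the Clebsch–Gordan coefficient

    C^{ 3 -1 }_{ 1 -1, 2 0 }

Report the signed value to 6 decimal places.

+0.632456  (= +√(2/5))

√[7·0!2!4!/7! · 0!2!2!2!2!4!] = √(128/5)
  +(−1)^0/∏(0,0,2,2,0,2)! = 1/8  (running 1/8)
⟨..|..⟩ = √(128/5)·(1/8) = +0.632456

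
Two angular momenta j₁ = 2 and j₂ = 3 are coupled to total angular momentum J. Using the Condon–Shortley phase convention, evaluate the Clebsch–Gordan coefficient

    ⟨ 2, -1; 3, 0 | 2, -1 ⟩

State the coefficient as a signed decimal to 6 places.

+√(2/7) = +0.534522

j₁+j₂−J=3  J+j₁−j₂=1  J−j₁+j₂=3  j₁+j₂+J+1=8
(j₁±m₁, j₂±m₂, J±M) = (1,3,3,3,1,3)
P² = 81/14
sum k=2..3:
  [2] +1/4 = 1/4
  [3] −1/36 = -1/36
S = 2/9
C² = P²·S² = 2/7 ; C = +0.534522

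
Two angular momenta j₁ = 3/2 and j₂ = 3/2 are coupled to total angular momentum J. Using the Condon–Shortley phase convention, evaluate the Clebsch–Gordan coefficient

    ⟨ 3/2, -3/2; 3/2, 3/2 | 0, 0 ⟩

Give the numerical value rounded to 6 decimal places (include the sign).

√[1·3!0!0!/4! · 0!3!3!0!0!0!] = √(9)
  +(−1)^3/∏(3,0,0,0,0,0)! = -1/6  (running -1/6)
⟨..|..⟩ = √(9)·(-1/6) = -0.500000

-0.500000  (= −√(1/4))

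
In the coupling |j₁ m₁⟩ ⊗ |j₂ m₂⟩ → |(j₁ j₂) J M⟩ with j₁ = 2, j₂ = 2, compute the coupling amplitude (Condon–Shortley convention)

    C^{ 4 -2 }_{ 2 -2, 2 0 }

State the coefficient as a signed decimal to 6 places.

j₁+j₂−J=0  J+j₁−j₂=4  J−j₁+j₂=4  j₁+j₂+J+1=9
(j₁±m₁, j₂±m₂, J±M) = (0,4,2,2,2,6)
P² = 13824/7
sum k=0..0:
  [0] +1/96 = 1/96
S = 1/96
C² = P²·S² = 3/14 ; C = +0.462910

+0.462910  (= +√(3/14))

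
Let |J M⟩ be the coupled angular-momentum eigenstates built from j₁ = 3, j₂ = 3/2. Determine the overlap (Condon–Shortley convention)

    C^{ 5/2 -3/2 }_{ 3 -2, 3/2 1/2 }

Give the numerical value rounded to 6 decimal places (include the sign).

√[6·2!4!1!/8! · 1!5!2!1!1!4!] = √(288/7)
  +(−1)^1/∏(1,1,4,1,0,0)! = -1/24  (running -1/24)
  +(−1)^2/∏(2,0,3,0,1,1)! = 1/12  (running 1/24)
⟨..|..⟩ = √(288/7)·(1/24) = +0.267261

+√(1/14) = +0.267261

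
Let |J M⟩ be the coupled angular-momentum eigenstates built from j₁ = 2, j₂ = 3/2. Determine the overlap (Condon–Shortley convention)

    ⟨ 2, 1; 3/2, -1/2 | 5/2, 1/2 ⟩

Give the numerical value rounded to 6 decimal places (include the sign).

+√(5/14) ≈ +0.597614

j₁+j₂−J=1  J+j₁−j₂=3  J−j₁+j₂=2  j₁+j₂+J+1=7
(j₁±m₁, j₂±m₂, J±M) = (3,1,1,2,3,2)
P² = 72/35
sum k=0..1:
  [0] +1/2 = 1/2
  [1] −1/12 = -1/12
S = 5/12
C² = P²·S² = 5/14 ; C = +0.597614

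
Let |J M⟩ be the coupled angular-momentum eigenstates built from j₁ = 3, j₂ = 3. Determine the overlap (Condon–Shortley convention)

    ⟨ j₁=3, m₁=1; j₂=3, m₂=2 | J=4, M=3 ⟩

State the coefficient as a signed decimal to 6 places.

−√(1/11) ≈ -0.301511

j₁+j₂−J=2  J+j₁−j₂=4  J−j₁+j₂=4  j₁+j₂+J+1=11
(j₁±m₁, j₂±m₂, J±M) = (4,2,5,1,7,1)
P² = 82944/11
sum k=1..2:
  [1] −1/144 = -1/144
  [2] +1/288 = 1/288
S = -1/288
C² = P²·S² = 1/11 ; C = -0.301511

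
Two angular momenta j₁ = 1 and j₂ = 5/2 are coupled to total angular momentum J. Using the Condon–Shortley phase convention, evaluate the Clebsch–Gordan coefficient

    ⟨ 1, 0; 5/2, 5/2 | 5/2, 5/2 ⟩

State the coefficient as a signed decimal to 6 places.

-0.845154  (= −√(5/7))

triangle: 1!·1!·4!/7! = 24/5040
(j±m)!: 1!·1!·5!·0!·5!·0! = 14400
prefactor² = (2J+1)·Δ·N² = 2880/7
  k=1: −1/(1!·0!·0!·4!·1!·0!) = -1/24
Σ = -1/24  ⇒  CG² = 2880/7·(-1/24)² = 5/7
CG = −√(5/7) = -0.845154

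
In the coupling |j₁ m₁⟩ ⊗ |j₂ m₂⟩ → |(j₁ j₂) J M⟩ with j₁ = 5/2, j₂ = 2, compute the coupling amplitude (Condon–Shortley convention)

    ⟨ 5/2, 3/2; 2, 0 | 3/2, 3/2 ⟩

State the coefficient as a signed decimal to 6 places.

triangle: 3!*2!*1!/7! = 12/5040
(j±m)!: 4!*1!*2!*2!*3!*0! = 576
prefactor² = (2J+1)*Δ*N² = 192/35
  k=1: −1/(1!*2!*0!*1!*2!*0!) = -1/4
Σ = -1/4  ⇒  CG² = 192/35*(-1/4)² = 12/35
CG = −√(12/35) = -0.585540

−√(12/35) ≈ -0.585540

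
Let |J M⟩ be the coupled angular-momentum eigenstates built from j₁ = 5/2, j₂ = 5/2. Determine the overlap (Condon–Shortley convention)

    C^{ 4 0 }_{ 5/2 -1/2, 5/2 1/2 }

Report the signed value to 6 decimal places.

-0.377964

√[9·1!4!4!/10! · 2!3!3!2!4!4!] = √(20736/175)
  +(−1)^0/∏(0,1,3,3,1,1)! = 1/36  (running 1/36)
  +(−1)^1/∏(1,0,2,2,2,2)! = -1/16  (running -5/144)
⟨..|..⟩ = √(20736/175)·(-5/144) = -0.377964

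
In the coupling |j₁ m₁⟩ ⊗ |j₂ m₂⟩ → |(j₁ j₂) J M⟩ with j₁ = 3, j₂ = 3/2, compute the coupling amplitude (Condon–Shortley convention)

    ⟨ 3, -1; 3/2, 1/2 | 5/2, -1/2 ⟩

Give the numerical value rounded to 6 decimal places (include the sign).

triangle: 2!×4!×1!/8! = 48/40320
(j±m)!: 2!×4!×2!×1!×2!×3! = 1152
prefactor² = (2J+1)×Δ×N² = 288/35
  k=1: −1/(1!×1!×3!×1!×1!×0!) = -1/6
  k=2: +1/(2!×0!×2!×0!×2!×1!) = 1/8
Σ = -1/24  ⇒  CG² = 288/35×(-1/24)² = 1/70
CG = −√(1/70) = -0.119523

−√(1/70) ≈ -0.119523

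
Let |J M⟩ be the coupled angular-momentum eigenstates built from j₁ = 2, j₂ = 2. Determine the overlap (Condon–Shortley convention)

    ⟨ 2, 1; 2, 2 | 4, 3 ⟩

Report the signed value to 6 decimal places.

+√(1/2) ≈ +0.707107

triangle: 0!·4!·4!/9! = 576/362880
(j±m)!: 3!·1!·4!·0!·7!·1! = 725760
prefactor² = (2J+1)·Δ·N² = 10368
  k=0: +1/(0!·0!·1!·4!·3!·0!) = 1/144
Σ = 1/144  ⇒  CG² = 10368·1/144² = 1/2
CG = +√(1/2) = +0.707107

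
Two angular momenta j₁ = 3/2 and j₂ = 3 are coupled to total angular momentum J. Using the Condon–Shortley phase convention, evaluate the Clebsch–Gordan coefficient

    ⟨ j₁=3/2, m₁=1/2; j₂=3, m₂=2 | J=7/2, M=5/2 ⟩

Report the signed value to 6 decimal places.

-0.377964

√[8·1!2!5!/9! · 2!1!5!1!6!1!] = √(6400/7)
  +(−1)^0/∏(0,1,1,5,1,0)! = 1/120  (running 1/120)
  +(−1)^1/∏(1,0,0,4,2,1)! = -1/48  (running -1/80)
⟨..|..⟩ = √(6400/7)·(-1/80) = -0.377964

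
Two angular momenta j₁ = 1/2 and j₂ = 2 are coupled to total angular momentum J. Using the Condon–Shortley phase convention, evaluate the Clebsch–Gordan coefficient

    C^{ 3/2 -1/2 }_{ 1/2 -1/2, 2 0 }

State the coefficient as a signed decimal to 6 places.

j₁+j₂−J=1  J+j₁−j₂=0  J−j₁+j₂=3  j₁+j₂+J+1=5
(j₁±m₁, j₂±m₂, J±M) = (0,1,2,2,1,2)
P² = 8/5
sum k=1..1:
  [1] −1/2 = -1/2
S = -1/2
C² = P²·S² = 2/5 ; C = -0.632456

-0.632456  (= −√(2/5))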